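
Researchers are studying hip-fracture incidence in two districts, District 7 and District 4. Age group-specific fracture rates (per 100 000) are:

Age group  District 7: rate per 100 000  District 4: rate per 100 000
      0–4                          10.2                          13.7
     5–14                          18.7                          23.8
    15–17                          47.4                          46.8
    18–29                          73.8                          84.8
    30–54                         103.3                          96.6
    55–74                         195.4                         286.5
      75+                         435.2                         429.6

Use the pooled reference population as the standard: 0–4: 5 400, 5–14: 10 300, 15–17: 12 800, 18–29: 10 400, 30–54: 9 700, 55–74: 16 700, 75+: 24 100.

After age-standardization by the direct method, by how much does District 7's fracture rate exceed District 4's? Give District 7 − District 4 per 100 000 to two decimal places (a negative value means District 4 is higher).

-16.77

Standard total = 89 400; weights = 0.0604, 0.1152, 0.1432, 0.1163, 0.1085, 0.1868, 0.2696.
District 7: 0.0604×10.2 + 0.1152×18.7 + 0.1432×47.4 + 0.1163×73.8 + 0.1085×103.3 + 0.1868×195.4 + 0.2696×435.2 = 183.1705 per 100 000.
District 4: 0.0604×13.7 + 0.1152×23.8 + 0.1432×46.8 + 0.1163×84.8 + 0.1085×96.6 + 0.1868×286.5 + 0.2696×429.6 = 199.9442 per 100 000.
Difference = 183.1705 − 199.9442 = -16.7737.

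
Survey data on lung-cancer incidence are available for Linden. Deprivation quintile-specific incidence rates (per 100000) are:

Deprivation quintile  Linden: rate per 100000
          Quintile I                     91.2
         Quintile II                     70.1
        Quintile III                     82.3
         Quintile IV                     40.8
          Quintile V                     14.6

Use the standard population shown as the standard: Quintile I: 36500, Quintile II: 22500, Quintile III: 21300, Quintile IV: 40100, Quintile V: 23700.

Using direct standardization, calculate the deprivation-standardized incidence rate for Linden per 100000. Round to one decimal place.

Standard total = 144100; weights = 0.2533, 0.1561, 0.1478, 0.2783, 0.1645.
Standardized rate: 0.2533×91.2 + 0.1561×70.1 + 0.1478×82.3 + 0.2783×40.8 + 0.1645×14.6 = 59.9663 per 100000.

60.0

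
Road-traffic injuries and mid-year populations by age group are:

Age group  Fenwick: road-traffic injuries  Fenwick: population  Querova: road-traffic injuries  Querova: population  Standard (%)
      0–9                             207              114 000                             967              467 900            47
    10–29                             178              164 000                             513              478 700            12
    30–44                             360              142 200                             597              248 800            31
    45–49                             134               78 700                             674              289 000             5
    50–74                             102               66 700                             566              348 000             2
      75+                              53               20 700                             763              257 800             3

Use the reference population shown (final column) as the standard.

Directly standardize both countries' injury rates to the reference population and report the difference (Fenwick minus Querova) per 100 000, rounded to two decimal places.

Age-specific rates per 100 000 for Fenwick: 181.58, 108.54, 253.16, 170.27, 152.92, 256.04.
For Querova: 206.67, 107.17, 239.95, 233.22, 162.64, 295.97.
Standard weights: 0.47, 0.12, 0.31, 0.05, 0.02, 0.03.
Fenwick: 0.4700×181.58 + 0.1200×108.54 + 0.3100×253.16 + 0.0500×170.27 + 0.0200×152.92 + 0.0300×256.04 = 196.1005 per 100 000.
Querova: 0.4700×206.67 + 0.1200×107.17 + 0.3100×239.95 + 0.0500×233.22 + 0.0200×162.64 + 0.0300×295.97 = 208.1716 per 100 000.
Difference = 196.1005 − 208.1716 = -12.0711.

-12.07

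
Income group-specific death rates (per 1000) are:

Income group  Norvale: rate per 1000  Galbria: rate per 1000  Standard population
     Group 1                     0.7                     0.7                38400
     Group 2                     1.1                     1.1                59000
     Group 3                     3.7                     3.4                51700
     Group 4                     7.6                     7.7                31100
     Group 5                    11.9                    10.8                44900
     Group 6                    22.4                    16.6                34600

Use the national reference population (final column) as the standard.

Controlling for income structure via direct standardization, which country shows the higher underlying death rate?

Standard total = 259700; weights = 0.1479, 0.2272, 0.1991, 0.1198, 0.1729, 0.1332.
Norvale: 0.1479×0.7 + 0.2272×1.1 + 0.1991×3.7 + 0.1198×7.6 + 0.1729×11.9 + 0.1332×22.4 = 7.0419 per 1000.
Galbria: 0.1479×0.7 + 0.2272×1.1 + 0.1991×3.4 + 0.1198×7.7 + 0.1729×10.8 + 0.1332×16.6 = 6.0312 per 1000.

Norvale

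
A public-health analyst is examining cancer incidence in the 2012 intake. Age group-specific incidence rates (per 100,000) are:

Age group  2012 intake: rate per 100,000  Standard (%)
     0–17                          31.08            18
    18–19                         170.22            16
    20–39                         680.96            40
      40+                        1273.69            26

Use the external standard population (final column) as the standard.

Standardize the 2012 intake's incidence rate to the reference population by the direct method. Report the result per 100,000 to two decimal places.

636.37

Standard weights: 0.18, 0.16, 0.40, 0.26.
Standardized rate: 0.1800×31.08 + 0.1600×170.22 + 0.4000×680.96 + 0.2600×1273.69 = 636.3730 per 100,000.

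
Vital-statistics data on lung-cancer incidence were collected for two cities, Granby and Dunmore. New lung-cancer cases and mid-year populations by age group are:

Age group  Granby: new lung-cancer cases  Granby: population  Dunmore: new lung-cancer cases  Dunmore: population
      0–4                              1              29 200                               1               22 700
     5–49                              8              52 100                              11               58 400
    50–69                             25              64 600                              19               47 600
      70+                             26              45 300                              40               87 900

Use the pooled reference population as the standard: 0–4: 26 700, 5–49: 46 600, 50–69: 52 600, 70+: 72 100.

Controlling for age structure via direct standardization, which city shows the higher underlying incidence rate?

Age-specific rates per 100 000 for Granby: 3.42, 15.36, 38.70, 57.40.
For Dunmore: 4.41, 18.84, 39.92, 45.51.
Standard total = 198 000; weights = 0.1348, 0.2354, 0.2657, 0.3641.
Granby: 0.1348×3.42 + 0.2354×15.36 + 0.2657×38.70 + 0.3641×57.40 = 35.2565 per 100 000.
Dunmore: 0.1348×4.41 + 0.2354×18.84 + 0.2657×39.92 + 0.3641×45.51 = 32.2017 per 100 000.
The crude rates (31.38 vs 32.78) would put Dunmore higher, but that reflects its age composition; once standardized to a common age structure, Granby has the higher underlying rate.

Granby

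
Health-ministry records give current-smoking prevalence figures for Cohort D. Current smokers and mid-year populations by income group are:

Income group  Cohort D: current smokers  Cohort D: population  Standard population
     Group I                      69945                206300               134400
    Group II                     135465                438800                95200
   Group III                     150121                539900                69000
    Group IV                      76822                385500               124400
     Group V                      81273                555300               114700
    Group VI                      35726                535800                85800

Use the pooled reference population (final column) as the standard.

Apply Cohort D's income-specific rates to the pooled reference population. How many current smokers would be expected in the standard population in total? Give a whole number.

141442

Income-specific rates per 1000 for Cohort D: 339.045, 308.717, 278.053, 199.279, 146.359, 66.678.
Expected current smokers = Σ (standard pop × income-specific rate ÷ 1000)
= 134400×339.045/1000 + 95200×308.717/1000 + 69000×278.053/1000 + 124400×199.279/1000 + 114700×146.359/1000 + 85800×66.678/1000
= 45567.66 + 29389.85 + 19185.68 + 24790.29 + 16787.35 + 5720.96 = 141441.79.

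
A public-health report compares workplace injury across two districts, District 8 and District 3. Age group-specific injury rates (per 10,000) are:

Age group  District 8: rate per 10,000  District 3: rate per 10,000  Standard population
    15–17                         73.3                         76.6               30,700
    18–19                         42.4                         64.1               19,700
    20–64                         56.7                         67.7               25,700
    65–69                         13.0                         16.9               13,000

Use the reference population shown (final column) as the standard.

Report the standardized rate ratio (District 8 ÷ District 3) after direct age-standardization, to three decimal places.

0.845

Standard total = 89,100; weights = 0.3446, 0.2211, 0.2884, 0.1459.
District 8: 0.3446×73.3 + 0.2211×42.4 + 0.2884×56.7 + 0.1459×13.0 = 52.8819 per 10,000.
District 3: 0.3446×76.6 + 0.2211×64.1 + 0.2884×67.7 + 0.1459×16.9 = 62.5587 per 10,000.
Ratio = 52.8819 ÷ 62.5587 = 0.84532.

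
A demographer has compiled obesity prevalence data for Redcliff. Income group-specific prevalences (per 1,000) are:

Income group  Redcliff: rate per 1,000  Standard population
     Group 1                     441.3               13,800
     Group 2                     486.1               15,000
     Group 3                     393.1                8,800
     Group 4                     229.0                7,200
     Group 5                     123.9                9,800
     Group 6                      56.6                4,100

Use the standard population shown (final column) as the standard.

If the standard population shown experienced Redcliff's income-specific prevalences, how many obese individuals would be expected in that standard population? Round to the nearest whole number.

19936

Expected obese individuals = Σ (standard pop × income-specific rate ÷ 1,000)
= 13,800×441.3/1,000 + 15,000×486.1/1,000 + 8,800×393.1/1,000 + 7,200×229.0/1,000 + 9,800×123.9/1,000 + 4,100×56.6/1,000
= 6089.94 + 7291.50 + 3459.28 + 1648.80 + 1214.22 + 232.06 = 19935.80.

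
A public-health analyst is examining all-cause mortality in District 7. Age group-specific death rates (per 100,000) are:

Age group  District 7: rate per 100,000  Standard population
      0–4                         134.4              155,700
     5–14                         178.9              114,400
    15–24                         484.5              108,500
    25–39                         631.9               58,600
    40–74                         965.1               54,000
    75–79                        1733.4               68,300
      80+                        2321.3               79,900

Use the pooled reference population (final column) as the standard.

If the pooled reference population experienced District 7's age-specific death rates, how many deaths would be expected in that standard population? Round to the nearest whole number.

Expected deaths = Σ (standard pop × age-specific rate ÷ 100,000)
= 155,700×134.4/100,000 + 114,400×178.9/100,000 + 108,500×484.5/100,000 + 58,600×631.9/100,000 + 54,000×965.1/100,000 + 68,300×1733.4/100,000 + 79,900×2321.3/100,000
= 209.26 + 204.66 + 525.68 + 370.29 + 521.15 + 1183.91 + 1854.72 = 4869.68.

4870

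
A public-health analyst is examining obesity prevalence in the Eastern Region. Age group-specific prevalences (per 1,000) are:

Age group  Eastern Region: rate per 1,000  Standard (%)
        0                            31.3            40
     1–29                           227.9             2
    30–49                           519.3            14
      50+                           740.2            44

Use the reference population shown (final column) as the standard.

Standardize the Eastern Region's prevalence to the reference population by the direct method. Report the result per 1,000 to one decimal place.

Standard weights: 0.40, 0.02, 0.14, 0.44.
Standardized rate: 0.4000×31.3 + 0.0200×227.9 + 0.1400×519.3 + 0.4400×740.2 = 415.4680 per 1,000.

415.5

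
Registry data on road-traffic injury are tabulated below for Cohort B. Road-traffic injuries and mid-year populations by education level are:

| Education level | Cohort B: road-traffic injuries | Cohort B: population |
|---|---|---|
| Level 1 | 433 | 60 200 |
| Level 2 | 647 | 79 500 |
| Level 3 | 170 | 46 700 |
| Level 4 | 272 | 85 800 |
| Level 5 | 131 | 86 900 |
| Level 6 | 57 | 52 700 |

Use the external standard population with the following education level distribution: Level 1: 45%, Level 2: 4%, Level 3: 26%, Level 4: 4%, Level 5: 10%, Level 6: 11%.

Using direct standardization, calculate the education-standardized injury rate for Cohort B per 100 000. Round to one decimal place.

490.5

Education-specific rates per 100 000 for Cohort B: 719.27, 813.84, 364.03, 317.02, 150.75, 108.16.
Standard weights: 0.45, 0.04, 0.26, 0.04, 0.10, 0.11.
Standardized rate: 0.4500×719.27 + 0.0400×813.84 + 0.2600×364.03 + 0.0400×317.02 + 0.1000×150.75 + 0.1100×108.16 = 490.5242 per 100 000.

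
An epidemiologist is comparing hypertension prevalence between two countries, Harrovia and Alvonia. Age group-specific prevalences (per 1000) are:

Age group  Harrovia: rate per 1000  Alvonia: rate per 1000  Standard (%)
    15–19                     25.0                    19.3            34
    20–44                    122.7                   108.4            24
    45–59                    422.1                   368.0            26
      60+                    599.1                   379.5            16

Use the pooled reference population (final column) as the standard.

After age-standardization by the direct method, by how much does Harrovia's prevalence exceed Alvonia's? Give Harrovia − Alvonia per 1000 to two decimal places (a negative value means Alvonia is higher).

Standard weights: 0.34, 0.24, 0.26, 0.16.
Harrovia: 0.3400×25.0 + 0.2400×122.7 + 0.2600×422.1 + 0.1600×599.1 = 243.5500 per 1000.
Alvonia: 0.3400×19.3 + 0.2400×108.4 + 0.2600×368.0 + 0.1600×379.5 = 188.9780 per 1000.
Difference = 243.5500 − 188.9780 = 54.5720.

54.57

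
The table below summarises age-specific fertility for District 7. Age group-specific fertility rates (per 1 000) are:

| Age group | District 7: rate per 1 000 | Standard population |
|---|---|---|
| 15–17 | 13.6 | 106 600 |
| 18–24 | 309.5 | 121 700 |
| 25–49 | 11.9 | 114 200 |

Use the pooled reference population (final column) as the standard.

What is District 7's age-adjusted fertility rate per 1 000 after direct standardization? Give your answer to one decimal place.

118.2

Standard total = 342 500; weights = 0.3112, 0.3553, 0.3334.
Standardized rate: 0.3112×13.6 + 0.3553×309.5 + 0.3334×11.9 = 118.1749 per 1 000.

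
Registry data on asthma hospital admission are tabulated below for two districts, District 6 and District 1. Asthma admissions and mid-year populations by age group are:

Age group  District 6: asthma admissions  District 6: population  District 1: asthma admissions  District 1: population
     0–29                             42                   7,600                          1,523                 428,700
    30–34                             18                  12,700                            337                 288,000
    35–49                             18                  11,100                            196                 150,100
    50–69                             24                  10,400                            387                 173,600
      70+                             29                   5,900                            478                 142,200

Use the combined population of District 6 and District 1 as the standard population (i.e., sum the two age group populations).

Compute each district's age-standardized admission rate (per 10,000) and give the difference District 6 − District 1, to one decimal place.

10.0

Age-specific rates per 10,000 for District 6: 55.26, 14.17, 16.22, 23.08, 49.15.
For District 1: 35.53, 11.70, 13.06, 22.29, 33.61.
Combined standard total = 1,230,300; weights = 0.3546, 0.2444, 0.1310, 0.1496, 0.1204.
District 6: 0.3546×55.26 + 0.2444×14.17 + 0.1310×16.22 + 0.1496×23.08 + 0.1204×49.15 = 34.5549 per 10,000.
District 1: 0.3546×35.53 + 0.2444×11.70 + 0.1310×13.06 + 0.1496×22.29 + 0.1204×33.61 = 24.5499 per 10,000.
Difference = 34.5549 − 24.5499 = 10.0050.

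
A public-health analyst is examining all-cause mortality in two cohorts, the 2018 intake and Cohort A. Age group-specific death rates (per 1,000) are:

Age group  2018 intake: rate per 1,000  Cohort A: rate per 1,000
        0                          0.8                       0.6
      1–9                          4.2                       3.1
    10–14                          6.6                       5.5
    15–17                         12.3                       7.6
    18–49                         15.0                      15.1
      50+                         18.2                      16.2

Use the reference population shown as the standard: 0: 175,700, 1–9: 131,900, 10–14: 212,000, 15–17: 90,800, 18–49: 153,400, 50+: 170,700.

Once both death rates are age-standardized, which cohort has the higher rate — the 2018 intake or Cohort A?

Standard total = 934,500; weights = 0.1880, 0.1411, 0.2269, 0.0972, 0.1642, 0.1827.
The 2018 intake: 0.1880×0.8 + 0.1411×4.2 + 0.2269×6.6 + 0.0972×12.3 + 0.1642×15.0 + 0.1827×18.2 = 9.2224 per 1,000.
Cohort A: 0.1880×0.6 + 0.1411×3.1 + 0.2269×5.5 + 0.0972×7.6 + 0.1642×15.1 + 0.1827×16.2 = 7.9744 per 1,000.

2018 intake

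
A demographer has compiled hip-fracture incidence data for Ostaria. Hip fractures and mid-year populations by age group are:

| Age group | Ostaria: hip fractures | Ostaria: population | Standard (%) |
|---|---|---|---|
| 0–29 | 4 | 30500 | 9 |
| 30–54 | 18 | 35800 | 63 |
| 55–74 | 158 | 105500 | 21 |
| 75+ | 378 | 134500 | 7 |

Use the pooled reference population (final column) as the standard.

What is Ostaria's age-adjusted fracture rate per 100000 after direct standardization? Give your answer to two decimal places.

Age-specific rates per 100000 for Ostaria: 13.11, 50.28, 149.76, 281.04.
Standard weights: 0.09, 0.63, 0.21, 0.07.
Standardized rate: 0.0900×13.11 + 0.6300×50.28 + 0.2100×149.76 + 0.0700×281.04 = 83.9794 per 100000.

83.98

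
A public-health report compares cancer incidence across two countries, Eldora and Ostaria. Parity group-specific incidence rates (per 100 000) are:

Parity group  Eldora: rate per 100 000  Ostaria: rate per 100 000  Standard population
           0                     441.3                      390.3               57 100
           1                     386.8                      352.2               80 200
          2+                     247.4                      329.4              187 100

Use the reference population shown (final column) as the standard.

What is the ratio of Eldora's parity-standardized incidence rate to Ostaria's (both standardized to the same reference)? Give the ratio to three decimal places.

Standard total = 324 400; weights = 0.1760, 0.2472, 0.5768.
Eldora: 0.1760×441.3 + 0.2472×386.8 + 0.5768×247.4 = 315.9930 per 100 000.
Ostaria: 0.1760×390.3 + 0.2472×352.2 + 0.5768×329.4 = 345.7562 per 100 000.
Ratio = 315.9930 ÷ 345.7562 = 0.91392.

0.914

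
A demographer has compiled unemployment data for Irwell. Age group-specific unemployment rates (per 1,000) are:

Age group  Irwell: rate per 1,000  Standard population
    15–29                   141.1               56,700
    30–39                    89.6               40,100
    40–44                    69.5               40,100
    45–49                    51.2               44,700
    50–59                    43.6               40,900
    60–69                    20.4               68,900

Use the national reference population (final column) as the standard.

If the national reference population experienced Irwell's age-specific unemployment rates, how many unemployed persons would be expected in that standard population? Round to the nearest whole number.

19858

Expected unemployed persons = Σ (standard pop × age-specific rate ÷ 1,000)
= 56,700×141.1/1,000 + 40,100×89.6/1,000 + 40,100×69.5/1,000 + 44,700×51.2/1,000 + 40,900×43.6/1,000 + 68,900×20.4/1,000
= 8000.37 + 3592.96 + 2786.95 + 2288.64 + 1783.24 + 1405.56 = 19857.72.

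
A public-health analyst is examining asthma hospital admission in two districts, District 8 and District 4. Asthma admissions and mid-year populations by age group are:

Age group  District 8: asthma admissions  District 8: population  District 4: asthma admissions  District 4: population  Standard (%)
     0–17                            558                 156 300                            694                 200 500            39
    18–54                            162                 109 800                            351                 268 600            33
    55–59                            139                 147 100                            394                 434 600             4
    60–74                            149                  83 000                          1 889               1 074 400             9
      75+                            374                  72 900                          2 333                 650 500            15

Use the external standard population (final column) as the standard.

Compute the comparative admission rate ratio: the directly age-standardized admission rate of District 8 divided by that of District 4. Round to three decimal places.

Age-specific rates per 10 000 for District 8: 35.70, 14.75, 9.45, 17.95, 51.30.
For District 4: 34.61, 13.07, 9.07, 17.58, 35.86.
Standard weights: 0.39, 0.33, 0.04, 0.09, 0.15.
District 8: 0.3900×35.70 + 0.3300×14.75 + 0.0400×9.45 + 0.0900×17.95 + 0.1500×51.30 = 28.4812 per 10 000.
District 4: 0.3900×34.61 + 0.3300×13.07 + 0.0400×9.07 + 0.0900×17.58 + 0.1500×35.86 = 25.1363 per 10 000.
Ratio = 28.4812 ÷ 25.1363 = 1.13307.

1.133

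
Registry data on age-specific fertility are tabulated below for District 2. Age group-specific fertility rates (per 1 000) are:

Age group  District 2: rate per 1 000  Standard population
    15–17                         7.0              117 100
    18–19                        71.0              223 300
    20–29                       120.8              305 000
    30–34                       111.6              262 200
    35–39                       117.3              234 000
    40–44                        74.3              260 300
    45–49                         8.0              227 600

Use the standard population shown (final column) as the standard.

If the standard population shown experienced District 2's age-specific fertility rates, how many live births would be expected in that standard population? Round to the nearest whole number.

131389

Expected live births = Σ (standard pop × age-specific rate ÷ 1 000)
= 117 100×7.0/1 000 + 223 300×71.0/1 000 + 305 000×120.8/1 000 + 262 200×111.6/1 000 + 234 000×117.3/1 000 + 260 300×74.3/1 000 + 227 600×8.0/1 000
= 819.70 + 15854.30 + 36844.00 + 29261.52 + 27448.20 + 19340.29 + 1820.80 = 131388.81.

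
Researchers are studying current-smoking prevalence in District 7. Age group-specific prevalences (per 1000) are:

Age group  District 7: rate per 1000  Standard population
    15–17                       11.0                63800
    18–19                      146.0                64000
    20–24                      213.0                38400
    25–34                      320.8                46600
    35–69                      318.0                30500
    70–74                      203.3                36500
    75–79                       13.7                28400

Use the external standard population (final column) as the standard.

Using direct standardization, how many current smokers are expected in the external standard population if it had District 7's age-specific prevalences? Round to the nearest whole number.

Expected current smokers = Σ (standard pop × age-specific rate ÷ 1000)
= 63800×11.0/1000 + 64000×146.0/1000 + 38400×213.0/1000 + 46600×320.8/1000 + 30500×318.0/1000 + 36500×203.3/1000 + 28400×13.7/1000
= 701.80 + 9344.00 + 8179.20 + 14949.28 + 9699.00 + 7420.45 + 389.08 = 50682.81.

50683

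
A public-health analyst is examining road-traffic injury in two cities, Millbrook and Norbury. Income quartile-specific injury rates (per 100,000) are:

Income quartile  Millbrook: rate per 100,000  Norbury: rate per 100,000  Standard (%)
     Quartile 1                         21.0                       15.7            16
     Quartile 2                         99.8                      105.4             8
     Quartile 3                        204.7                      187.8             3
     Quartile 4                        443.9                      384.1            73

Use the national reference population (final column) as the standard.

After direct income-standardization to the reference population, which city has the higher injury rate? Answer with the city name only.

Millbrook

Standard weights: 0.16, 0.08, 0.03, 0.73.
Millbrook: 0.1600×21.0 + 0.0800×99.8 + 0.0300×204.7 + 0.7300×443.9 = 341.5320 per 100,000.
Norbury: 0.1600×15.7 + 0.0800×105.4 + 0.0300×187.8 + 0.7300×384.1 = 296.9710 per 100,000.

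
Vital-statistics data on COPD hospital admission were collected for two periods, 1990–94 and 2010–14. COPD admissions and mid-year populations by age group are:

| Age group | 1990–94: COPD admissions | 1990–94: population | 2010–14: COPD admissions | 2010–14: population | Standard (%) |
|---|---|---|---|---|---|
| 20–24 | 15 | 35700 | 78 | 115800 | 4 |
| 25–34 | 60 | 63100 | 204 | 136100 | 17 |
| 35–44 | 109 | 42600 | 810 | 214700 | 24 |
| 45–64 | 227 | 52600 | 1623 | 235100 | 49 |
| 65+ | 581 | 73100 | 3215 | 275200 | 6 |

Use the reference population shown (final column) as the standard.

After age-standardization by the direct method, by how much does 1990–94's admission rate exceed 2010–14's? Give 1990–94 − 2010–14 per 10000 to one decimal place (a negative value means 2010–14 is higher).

-18.9

Age-specific rates per 10000 for 1990–94: 4.20, 9.51, 25.59, 43.16, 79.48.
For 2010–14: 6.74, 14.99, 37.73, 69.03, 116.82.
Standard weights: 0.04, 0.17, 0.24, 0.49, 0.06.
1990–94: 0.0400×4.20 + 0.1700×9.51 + 0.2400×25.59 + 0.4900×43.16 + 0.0600×79.48 = 33.8406 per 10000.
2010–14: 0.0400×6.74 + 0.1700×14.99 + 0.2400×37.73 + 0.4900×69.03 + 0.0600×116.82 = 52.7084 per 10000.
Difference = 33.8406 − 52.7084 = -18.8678.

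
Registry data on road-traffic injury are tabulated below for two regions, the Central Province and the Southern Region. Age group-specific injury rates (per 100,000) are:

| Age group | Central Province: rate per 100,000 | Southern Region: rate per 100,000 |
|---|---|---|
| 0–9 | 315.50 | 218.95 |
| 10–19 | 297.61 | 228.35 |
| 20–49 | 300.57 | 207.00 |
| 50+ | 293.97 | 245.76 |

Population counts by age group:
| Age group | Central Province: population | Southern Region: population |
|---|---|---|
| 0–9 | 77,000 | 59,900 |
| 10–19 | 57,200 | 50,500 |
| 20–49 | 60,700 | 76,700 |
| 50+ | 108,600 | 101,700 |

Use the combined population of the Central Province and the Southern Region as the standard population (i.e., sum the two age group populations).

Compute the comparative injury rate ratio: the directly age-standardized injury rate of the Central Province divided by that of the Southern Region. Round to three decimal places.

1.324

Combined standard total = 592,300; weights = 0.2311, 0.1818, 0.2320, 0.3551.
The Central Province: 0.2311×315.50 + 0.1818×297.61 + 0.2320×300.57 + 0.3551×293.97 = 301.1392 per 100,000.
The Southern Region: 0.2311×218.95 + 0.1818×228.35 + 0.2320×207.00 + 0.3551×245.76 = 227.4062 per 100,000.
Ratio = 301.1392 ÷ 227.4062 = 1.32423.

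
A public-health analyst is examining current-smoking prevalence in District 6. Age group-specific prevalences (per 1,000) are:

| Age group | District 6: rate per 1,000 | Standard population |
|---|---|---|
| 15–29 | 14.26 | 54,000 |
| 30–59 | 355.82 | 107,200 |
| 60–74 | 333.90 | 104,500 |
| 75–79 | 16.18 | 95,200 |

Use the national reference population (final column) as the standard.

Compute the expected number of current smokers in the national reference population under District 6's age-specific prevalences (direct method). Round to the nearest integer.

75347

Expected current smokers = Σ (standard pop × age-specific rate ÷ 1,000)
= 54,000×14.26/1,000 + 107,200×355.82/1,000 + 104,500×333.90/1,000 + 95,200×16.18/1,000
= 770.04 + 38143.90 + 34892.55 + 1540.34 = 75346.83.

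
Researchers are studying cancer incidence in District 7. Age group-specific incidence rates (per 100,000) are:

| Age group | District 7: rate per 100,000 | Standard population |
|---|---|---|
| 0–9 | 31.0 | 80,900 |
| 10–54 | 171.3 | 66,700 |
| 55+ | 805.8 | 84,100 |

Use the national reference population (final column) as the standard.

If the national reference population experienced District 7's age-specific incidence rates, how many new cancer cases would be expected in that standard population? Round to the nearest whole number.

817

Expected new cancer cases = Σ (standard pop × age-specific rate ÷ 100,000)
= 80,900×31.0/100,000 + 66,700×171.3/100,000 + 84,100×805.8/100,000
= 25.08 + 114.26 + 677.68 = 817.01.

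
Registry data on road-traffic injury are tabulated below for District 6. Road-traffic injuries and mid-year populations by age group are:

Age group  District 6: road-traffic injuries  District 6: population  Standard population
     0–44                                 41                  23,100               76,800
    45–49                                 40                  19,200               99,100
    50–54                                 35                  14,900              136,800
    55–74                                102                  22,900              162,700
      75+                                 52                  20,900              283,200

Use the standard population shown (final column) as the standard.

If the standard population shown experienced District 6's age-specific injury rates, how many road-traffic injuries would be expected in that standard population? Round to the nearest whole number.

2093

Age-specific rates per 100,000 for District 6: 177.49, 208.33, 234.90, 445.41, 248.80.
Expected road-traffic injuries = Σ (standard pop × age-specific rate ÷ 100,000)
= 76,800×177.49/100,000 + 99,100×208.33/100,000 + 136,800×234.90/100,000 + 162,700×445.41/100,000 + 283,200×248.80/100,000
= 136.31 + 206.46 + 321.34 + 724.69 + 704.61 = 2093.41.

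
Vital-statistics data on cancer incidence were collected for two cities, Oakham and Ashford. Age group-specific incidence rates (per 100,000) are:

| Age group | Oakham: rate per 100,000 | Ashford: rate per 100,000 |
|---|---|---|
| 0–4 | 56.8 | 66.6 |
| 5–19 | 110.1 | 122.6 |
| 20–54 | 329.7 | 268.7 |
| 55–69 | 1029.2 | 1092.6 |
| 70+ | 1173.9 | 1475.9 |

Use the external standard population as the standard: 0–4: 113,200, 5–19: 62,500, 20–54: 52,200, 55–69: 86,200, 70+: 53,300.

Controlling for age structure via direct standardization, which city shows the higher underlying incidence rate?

Standard total = 367,400; weights = 0.3081, 0.1701, 0.1421, 0.2346, 0.1451.
Oakham: 0.3081×56.8 + 0.1701×110.1 + 0.1421×329.7 + 0.2346×1029.2 + 0.1451×1173.9 = 494.8483 per 100,000.
Ashford: 0.3081×66.6 + 0.1701×122.6 + 0.1421×268.7 + 0.2346×1092.6 + 0.1451×1475.9 = 550.0146 per 100,000.

Ashford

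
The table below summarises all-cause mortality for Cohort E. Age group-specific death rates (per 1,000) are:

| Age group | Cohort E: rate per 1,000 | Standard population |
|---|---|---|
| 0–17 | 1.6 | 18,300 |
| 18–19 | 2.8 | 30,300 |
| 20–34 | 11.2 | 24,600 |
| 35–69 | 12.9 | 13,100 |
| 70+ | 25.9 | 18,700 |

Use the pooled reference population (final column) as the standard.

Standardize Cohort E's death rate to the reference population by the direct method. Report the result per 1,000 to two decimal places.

9.93

Standard total = 105,000; weights = 0.1743, 0.2886, 0.2343, 0.1248, 0.1781.
Standardized rate: 0.1743×1.6 + 0.2886×2.8 + 0.2343×11.2 + 0.1248×12.9 + 0.1781×25.9 = 9.9330 per 1,000.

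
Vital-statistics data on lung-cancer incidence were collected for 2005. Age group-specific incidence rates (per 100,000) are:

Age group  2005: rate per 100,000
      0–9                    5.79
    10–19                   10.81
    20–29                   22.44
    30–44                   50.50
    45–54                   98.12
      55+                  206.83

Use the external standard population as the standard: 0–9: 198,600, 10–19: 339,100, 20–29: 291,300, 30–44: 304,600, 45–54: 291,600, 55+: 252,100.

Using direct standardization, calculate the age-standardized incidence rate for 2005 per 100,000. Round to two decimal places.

64.08

Standard total = 1,677,300; weights = 0.1184, 0.2022, 0.1737, 0.1816, 0.1739, 0.1503.
Standardized rate: 0.1184×5.79 + 0.2022×10.81 + 0.1737×22.44 + 0.1816×50.50 + 0.1739×98.12 + 0.1503×206.83 = 64.0841 per 100,000.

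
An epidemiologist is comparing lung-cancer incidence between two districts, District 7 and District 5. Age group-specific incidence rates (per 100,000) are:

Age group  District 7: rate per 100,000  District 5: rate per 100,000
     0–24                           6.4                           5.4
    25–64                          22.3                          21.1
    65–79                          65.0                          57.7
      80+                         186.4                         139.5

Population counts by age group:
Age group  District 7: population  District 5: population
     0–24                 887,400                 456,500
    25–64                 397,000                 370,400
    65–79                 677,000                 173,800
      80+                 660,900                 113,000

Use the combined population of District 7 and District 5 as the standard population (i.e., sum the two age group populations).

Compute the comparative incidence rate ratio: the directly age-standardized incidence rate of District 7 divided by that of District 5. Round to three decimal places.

1.248

Combined standard total = 3,736,000; weights = 0.3597, 0.2054, 0.2277, 0.2071.
District 7: 0.3597×6.4 + 0.2054×22.3 + 0.2277×65.0 + 0.2071×186.4 = 60.2974 per 100,000.
District 5: 0.3597×5.4 + 0.2054×21.1 + 0.2277×57.7 + 0.2071×139.5 = 48.3135 per 100,000.
Ratio = 60.2974 ÷ 48.3135 = 1.24804.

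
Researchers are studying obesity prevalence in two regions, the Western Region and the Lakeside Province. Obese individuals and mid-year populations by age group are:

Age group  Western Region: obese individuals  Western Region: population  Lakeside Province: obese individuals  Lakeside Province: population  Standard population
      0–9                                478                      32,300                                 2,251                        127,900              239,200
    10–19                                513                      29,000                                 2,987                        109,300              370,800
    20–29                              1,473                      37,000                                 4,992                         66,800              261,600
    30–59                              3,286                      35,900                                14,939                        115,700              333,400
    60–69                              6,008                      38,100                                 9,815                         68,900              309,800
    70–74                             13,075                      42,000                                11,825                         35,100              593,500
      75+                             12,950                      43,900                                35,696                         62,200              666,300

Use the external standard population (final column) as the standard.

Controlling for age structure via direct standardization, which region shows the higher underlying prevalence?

Lakeside Province

Age-specific rates per 1,000 for the Western Region: 14.799, 17.690, 39.811, 91.532, 157.690, 311.310, 294.989.
For the Lakeside Province: 17.600, 27.328, 74.731, 129.118, 142.453, 336.895, 573.891.
Standard total = 2,774,600; weights = 0.0862, 0.1336, 0.0943, 0.1202, 0.1117, 0.2139, 0.2401.
The Western Region: 0.0862×14.799 + 0.1336×17.690 + 0.0943×39.811 + 0.1202×91.532 + 0.1117×157.690 + 0.2139×311.310 + 0.2401×294.989 = 173.4290 per 1,000.
The Lakeside Province: 0.0862×17.600 + 0.1336×27.328 + 0.0943×74.731 + 0.1202×129.118 + 0.1117×142.453 + 0.2139×336.895 + 0.2401×573.891 = 253.5151 per 1,000.
The crude rates (146.33 vs 140.82) would put the Western Region higher, but that reflects its age composition; once standardized to a common age structure, the Lakeside Province has the higher underlying rate.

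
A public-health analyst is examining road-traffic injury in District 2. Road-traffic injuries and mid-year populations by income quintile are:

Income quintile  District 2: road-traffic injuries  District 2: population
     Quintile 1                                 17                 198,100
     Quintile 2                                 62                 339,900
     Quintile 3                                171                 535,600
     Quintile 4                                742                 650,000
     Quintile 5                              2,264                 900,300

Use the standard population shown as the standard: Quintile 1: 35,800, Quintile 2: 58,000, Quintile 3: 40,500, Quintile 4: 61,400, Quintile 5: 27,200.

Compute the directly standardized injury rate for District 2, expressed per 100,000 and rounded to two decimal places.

74.06

Income-specific rates per 100,000 for District 2: 8.58, 18.24, 31.93, 114.15, 251.47.
Standard total = 222,900; weights = 0.1606, 0.2602, 0.1817, 0.2755, 0.1220.
Standardized rate: 0.1606×8.58 + 0.2602×18.24 + 0.1817×31.93 + 0.2755×114.15 + 0.1220×251.47 = 74.0569 per 100,000.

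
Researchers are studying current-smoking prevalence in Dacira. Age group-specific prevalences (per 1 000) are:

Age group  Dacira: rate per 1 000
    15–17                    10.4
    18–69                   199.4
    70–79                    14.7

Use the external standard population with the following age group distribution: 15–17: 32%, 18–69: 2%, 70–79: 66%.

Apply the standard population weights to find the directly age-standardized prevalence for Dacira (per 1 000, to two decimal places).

Standard weights: 0.32, 0.02, 0.66.
Standardized rate: 0.3200×10.4 + 0.0200×199.4 + 0.6600×14.7 = 17.0180 per 1 000.

17.02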